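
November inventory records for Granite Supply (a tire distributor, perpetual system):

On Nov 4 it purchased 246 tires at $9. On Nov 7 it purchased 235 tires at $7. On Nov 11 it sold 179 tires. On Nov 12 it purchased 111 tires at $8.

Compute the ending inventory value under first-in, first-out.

Ending inventory = $3,136

Nov 11, 179 sold [FIFO — oldest first]: 179 @ $9 = $1,611
Ending inventory: 67 @ $9 + 235 @ $7 + 111 @ $8 = $3,136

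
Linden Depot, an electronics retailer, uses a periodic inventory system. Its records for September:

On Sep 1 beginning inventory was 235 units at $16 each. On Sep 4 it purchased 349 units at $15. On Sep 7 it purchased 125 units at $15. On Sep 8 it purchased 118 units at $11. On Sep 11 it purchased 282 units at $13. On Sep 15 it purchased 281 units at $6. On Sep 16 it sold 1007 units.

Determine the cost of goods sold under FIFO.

COGS = $14,508

Sep 16, 1007 sold [FIFO — oldest first]: 235 @ $16 + 349 @ $15 + 125 @ $15 + 118 @ $11 + 180 @ $13 = $14,508
Ending inventory: 102 @ $13 + 281 @ $6 = $3,012
Check: goods available $17,520 = COGS $14,508 + ending $3,012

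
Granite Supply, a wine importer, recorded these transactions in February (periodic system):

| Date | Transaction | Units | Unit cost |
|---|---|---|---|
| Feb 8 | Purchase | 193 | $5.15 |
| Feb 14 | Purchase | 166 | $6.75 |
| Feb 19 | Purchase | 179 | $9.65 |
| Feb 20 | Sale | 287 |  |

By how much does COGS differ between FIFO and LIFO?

FIFO COGS: 193 @ $5.15 + 94 @ $6.75 = $1,628.45
LIFO COGS: 179 @ $9.65 + 108 @ $6.75 = $2,456.35
Difference = |$1,628.45 − $2,456.35| = $827.90

$827.90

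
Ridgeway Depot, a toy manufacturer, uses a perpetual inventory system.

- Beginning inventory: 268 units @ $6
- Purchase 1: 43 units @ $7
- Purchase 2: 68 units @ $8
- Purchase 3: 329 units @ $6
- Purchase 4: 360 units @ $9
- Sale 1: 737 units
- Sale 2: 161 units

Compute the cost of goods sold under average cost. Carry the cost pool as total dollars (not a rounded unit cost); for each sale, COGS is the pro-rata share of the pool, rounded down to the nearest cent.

After Beginning: 268 on hand, pool $1,608.00 (≈ $6.0000 each)
After Purchase 1: 311 on hand, pool $1,909.00 (≈ $6.1383 each)
After Purchase 2: 379 on hand, pool $2,453.00 (≈ $6.4723 each)
After Purchase 3: 708 on hand, pool $4,427.00 (≈ $6.2528 each)
After Purchase 4: 1068 on hand, pool $7,667.00 (≈ $7.1788 each)
Sale 1, sell 737: 737/1068 × $7,667.00 → $5,290.80
Sale 2, sell 161: 161/331 × $2,376.20 → $1,155.79
Total COGS = $5,290.80 + $1,155.79 = $6,446.59
Ending inventory (cost pool remaining) = $1,220.41

COGS = $6,446.59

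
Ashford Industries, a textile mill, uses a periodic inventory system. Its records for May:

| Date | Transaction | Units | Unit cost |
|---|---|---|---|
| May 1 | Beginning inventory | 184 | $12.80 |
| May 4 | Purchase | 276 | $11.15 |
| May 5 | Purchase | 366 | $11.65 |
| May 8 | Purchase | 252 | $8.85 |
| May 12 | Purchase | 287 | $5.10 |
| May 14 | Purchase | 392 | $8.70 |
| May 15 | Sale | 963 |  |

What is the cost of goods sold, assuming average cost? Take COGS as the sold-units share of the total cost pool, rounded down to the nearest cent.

COGS = $9,208.40

May 15, sell 963: 963/1757 × $16,800.80 → $9,208.40
Ending inventory (cost pool remaining) = $7,592.40
Check: goods available $16,800.80 = COGS $9,208.40 + ending $7,592.40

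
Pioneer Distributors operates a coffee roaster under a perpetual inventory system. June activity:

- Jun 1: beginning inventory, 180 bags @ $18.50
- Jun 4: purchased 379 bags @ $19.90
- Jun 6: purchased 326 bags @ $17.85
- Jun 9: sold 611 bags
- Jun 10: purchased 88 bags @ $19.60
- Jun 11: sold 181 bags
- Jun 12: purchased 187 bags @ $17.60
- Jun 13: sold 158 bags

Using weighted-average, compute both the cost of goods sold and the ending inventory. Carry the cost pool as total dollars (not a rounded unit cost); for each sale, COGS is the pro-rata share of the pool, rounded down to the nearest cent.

COGS = $17,862.46; ending inventory = $3,844.74

After Jun 1: 180 on hand, pool $3,330.00 (≈ $18.5000 each)
After Jun 4: 559 on hand, pool $10,872.10 (≈ $19.4492 each)
After Jun 6: 885 on hand, pool $16,691.20 (≈ $18.8601 each)
Jun 9, sell 611: 611/885 × $16,691.20 → $11,523.52
After Jun 10: 362 on hand, pool $6,892.48 (≈ $19.0400 each)
Jun 11, sell 181: 181/362 × $6,892.48 → $3,446.24
After Jun 12: 368 on hand, pool $6,737.44 (≈ $18.3083 each)
Jun 13, sell 158: 158/368 × $6,737.44 → $2,892.70
Total COGS = $11,523.52 + $3,446.24 + $2,892.70 = $17,862.46
Ending inventory (cost pool remaining) = $3,844.74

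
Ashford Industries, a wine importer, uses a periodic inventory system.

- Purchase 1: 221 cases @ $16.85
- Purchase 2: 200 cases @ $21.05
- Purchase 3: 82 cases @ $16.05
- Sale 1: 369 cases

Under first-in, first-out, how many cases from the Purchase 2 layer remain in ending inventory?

Sale 1 (369) [FIFO — oldest first]: 221 @ $16.85 + 148 @ $21.05 = $6,839.25
Ending inventory: 52 @ $21.05 + 82 @ $16.05 = $2,410.70
Check: goods available $9,249.95 = COGS $6,839.25 + ending $2,410.70

52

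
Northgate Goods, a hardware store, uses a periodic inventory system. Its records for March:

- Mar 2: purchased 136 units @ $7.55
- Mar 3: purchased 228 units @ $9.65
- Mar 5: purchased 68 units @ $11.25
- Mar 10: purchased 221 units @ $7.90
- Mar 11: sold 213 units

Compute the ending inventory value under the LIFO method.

Mar 11, 213 sold [LIFO — newest first]: 213 @ $7.90 = $1,682.70
Ending inventory: 136 @ $7.55 + 228 @ $9.65 + 68 @ $11.25 + 8 @ $7.90 = $4,055.20
Check: goods available $5,737.90 = COGS $1,682.70 + ending $4,055.20

Ending inventory = $4,055.20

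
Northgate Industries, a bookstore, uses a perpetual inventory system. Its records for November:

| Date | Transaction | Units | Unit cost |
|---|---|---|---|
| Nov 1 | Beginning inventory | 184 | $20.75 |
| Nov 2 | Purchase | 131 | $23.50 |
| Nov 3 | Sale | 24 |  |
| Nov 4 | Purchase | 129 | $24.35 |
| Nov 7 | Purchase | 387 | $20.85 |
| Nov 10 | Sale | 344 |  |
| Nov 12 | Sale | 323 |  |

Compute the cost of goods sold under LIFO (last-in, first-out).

COGS = $15,201.60

Nov 3, 24 sold [LIFO — newest first]: 24 @ $23.50 = $564.00
Nov 10, 344 sold [LIFO — newest first]: 344 @ $20.85 = $7,172.40
Nov 12, 323 sold [LIFO — newest first]: 43 @ $20.85 + 129 @ $24.35 + 107 @ $23.50 + 44 @ $20.75 = $7,465.20
Total COGS = $564.00 + $7,172.40 + $7,465.20 = $15,201.60
Ending inventory: 140 @ $20.75 = $2,905.00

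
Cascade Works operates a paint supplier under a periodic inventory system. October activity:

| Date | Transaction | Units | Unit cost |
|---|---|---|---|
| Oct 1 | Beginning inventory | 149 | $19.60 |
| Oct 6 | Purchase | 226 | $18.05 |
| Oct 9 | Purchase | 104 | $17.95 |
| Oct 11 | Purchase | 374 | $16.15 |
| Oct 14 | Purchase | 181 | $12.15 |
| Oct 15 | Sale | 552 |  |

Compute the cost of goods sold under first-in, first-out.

COGS = $10,045.45

Oct 15, 552 sold [FIFO — oldest first]: 149 @ $19.60 + 226 @ $18.05 + 104 @ $17.95 + 73 @ $16.15 = $10,045.45
Ending inventory: 301 @ $16.15 + 181 @ $12.15 = $7,060.30
Check: goods available $17,105.75 = COGS $10,045.45 + ending $7,060.30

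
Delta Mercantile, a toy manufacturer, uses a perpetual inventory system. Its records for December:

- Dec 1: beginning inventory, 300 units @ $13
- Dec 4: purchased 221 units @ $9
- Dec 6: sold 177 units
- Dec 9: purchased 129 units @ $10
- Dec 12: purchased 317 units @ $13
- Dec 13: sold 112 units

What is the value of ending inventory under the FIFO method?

Ending inventory = $7,543

Dec 6, 177 sold [FIFO — oldest first]: 177 @ $13 = $2,301
Dec 13, 112 sold [FIFO — oldest first]: 112 @ $13 = $1,456
Total COGS = $2,301 + $1,456 = $3,757
Ending inventory: 11 @ $13 + 221 @ $9 + 129 @ $10 + 317 @ $13 = $7,543
Check: goods available $11,300 = COGS $3,757 + ending $7,543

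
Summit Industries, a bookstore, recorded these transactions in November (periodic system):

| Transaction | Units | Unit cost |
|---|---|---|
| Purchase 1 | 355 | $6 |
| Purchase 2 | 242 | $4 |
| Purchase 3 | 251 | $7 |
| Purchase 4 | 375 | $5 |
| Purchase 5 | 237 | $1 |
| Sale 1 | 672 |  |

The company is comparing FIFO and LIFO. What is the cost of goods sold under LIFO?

COGS = $2,532

FIFO COGS: 355 @ $6 + 242 @ $4 + 75 @ $7 = $3,623
LIFO COGS: 237 @ $1 + 375 @ $5 + 60 @ $7 = $2,532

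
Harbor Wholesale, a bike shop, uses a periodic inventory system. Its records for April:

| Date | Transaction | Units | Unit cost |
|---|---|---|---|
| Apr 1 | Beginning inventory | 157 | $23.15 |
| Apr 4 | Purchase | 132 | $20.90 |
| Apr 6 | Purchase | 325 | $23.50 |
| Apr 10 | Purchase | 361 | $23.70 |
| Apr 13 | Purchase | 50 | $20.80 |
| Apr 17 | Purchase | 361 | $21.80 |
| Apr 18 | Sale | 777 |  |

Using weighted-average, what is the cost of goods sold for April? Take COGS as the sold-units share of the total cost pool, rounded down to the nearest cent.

Apr 18, sell 777: 777/1386 × $31,496.35 → $17,657.04
Ending inventory (cost pool remaining) = $13,839.31
Check: goods available $31,496.35 = COGS $17,657.04 + ending $13,839.31

COGS = $17,657.04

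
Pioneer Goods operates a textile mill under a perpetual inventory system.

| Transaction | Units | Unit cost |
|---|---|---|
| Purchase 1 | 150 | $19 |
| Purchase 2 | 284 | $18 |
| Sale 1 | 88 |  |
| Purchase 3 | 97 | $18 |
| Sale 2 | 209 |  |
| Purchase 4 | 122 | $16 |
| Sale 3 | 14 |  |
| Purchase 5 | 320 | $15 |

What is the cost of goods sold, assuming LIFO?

COGS = $5,570

Sale 1 (88) [LIFO — newest first]: 88 @ $18 = $1,584
Sale 2 (209) [LIFO — newest first]: 97 @ $18 + 112 @ $18 = $3,762
Sale 3 (14) [LIFO — newest first]: 14 @ $16 = $224
Total COGS = $1,584 + $3,762 + $224 = $5,570
Ending inventory: 150 @ $19 + 84 @ $18 + 108 @ $16 + 320 @ $15 = $10,890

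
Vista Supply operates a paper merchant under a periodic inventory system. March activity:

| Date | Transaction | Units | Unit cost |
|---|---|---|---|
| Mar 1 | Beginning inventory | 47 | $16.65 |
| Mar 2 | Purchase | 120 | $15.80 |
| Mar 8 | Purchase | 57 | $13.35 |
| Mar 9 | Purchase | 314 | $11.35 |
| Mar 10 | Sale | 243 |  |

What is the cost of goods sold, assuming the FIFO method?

Mar 10, 243 sold [FIFO — oldest first]: 47 @ $16.65 + 120 @ $15.80 + 57 @ $13.35 + 19 @ $11.35 = $3,655.15
Ending inventory: 295 @ $11.35 = $3,348.25

COGS = $3,655.15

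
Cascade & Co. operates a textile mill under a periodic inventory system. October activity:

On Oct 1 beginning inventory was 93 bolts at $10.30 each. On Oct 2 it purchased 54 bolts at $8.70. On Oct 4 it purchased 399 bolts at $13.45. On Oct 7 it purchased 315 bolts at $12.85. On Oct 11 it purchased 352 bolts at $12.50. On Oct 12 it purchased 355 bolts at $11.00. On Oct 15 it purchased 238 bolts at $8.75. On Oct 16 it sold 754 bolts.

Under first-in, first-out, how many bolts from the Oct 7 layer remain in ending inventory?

Oct 16, 754 sold [FIFO — oldest first]: 93 @ $10.30 + 54 @ $8.70 + 399 @ $13.45 + 208 @ $12.85 = $9,467.05
Ending inventory: 107 @ $12.85 + 352 @ $12.50 + 355 @ $11.00 + 238 @ $8.75 = $11,762.45

107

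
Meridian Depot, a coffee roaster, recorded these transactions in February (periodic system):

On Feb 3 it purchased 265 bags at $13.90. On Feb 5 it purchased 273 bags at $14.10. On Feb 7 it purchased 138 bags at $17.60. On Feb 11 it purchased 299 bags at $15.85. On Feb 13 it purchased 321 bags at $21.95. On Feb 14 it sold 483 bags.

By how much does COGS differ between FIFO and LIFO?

FIFO COGS: 265 @ $13.90 + 218 @ $14.10 = $6,757.30
LIFO COGS: 321 @ $21.95 + 162 @ $15.85 = $9,613.65
Difference = |$6,757.30 − $9,613.65| = $2,856.35

$2,856.35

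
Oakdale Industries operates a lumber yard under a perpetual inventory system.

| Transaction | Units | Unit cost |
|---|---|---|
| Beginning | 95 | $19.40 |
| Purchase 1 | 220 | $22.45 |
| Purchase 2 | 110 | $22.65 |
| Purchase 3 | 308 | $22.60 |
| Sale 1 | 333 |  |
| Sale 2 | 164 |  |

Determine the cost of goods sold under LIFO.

Sale 1 (333) [LIFO — newest first]: 308 @ $22.60 + 25 @ $22.65 = $7,527.05
Sale 2 (164) [LIFO — newest first]: 85 @ $22.65 + 79 @ $22.45 = $3,698.80
Total COGS = $7,527.05 + $3,698.80 = $11,225.85
Ending inventory: 95 @ $19.40 + 141 @ $22.45 = $5,008.45

COGS = $11,225.85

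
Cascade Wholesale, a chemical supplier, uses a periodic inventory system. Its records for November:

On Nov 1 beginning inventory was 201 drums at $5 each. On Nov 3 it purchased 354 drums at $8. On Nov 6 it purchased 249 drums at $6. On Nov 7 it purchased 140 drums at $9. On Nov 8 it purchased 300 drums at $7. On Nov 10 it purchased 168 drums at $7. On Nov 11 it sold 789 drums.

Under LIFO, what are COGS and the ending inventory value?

COGS = $5,622; ending inventory = $4,245

Nov 11, 789 sold [LIFO — newest first]: 168 @ $7 + 300 @ $7 + 140 @ $9 + 181 @ $6 = $5,622
Ending inventory: 201 @ $5 + 354 @ $8 + 68 @ $6 = $4,245
Check: goods available $9,867 = COGS $5,622 + ending $4,245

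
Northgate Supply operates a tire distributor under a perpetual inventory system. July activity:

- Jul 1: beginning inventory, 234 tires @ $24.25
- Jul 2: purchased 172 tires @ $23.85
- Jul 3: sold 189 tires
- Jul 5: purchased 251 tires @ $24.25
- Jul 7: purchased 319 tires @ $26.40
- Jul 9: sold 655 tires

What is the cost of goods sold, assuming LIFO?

Jul 3, 189 sold [LIFO — newest first]: 172 @ $23.85 + 17 @ $24.25 = $4,514.45
Jul 9, 655 sold [LIFO — newest first]: 319 @ $26.40 + 251 @ $24.25 + 85 @ $24.25 = $16,569.60
Total COGS = $4,514.45 + $16,569.60 = $21,084.05
Ending inventory: 132 @ $24.25 = $3,201.00

COGS = $21,084.05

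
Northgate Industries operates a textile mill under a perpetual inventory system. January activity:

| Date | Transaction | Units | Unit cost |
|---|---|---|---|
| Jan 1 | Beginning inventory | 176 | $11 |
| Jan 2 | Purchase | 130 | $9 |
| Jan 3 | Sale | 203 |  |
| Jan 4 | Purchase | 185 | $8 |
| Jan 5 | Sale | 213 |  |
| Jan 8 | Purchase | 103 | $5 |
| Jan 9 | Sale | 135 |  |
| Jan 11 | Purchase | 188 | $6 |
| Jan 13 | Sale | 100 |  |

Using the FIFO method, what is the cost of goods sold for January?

COGS = $5,443

Jan 3, 203 sold [FIFO — oldest first]: 176 @ $11 + 27 @ $9 = $2,179
Jan 5, 213 sold [FIFO — oldest first]: 103 @ $9 + 110 @ $8 = $1,807
Jan 9, 135 sold [FIFO — oldest first]: 75 @ $8 + 60 @ $5 = $900
Jan 13, 100 sold [FIFO — oldest first]: 43 @ $5 + 57 @ $6 = $557
Total COGS = $2,179 + $1,807 + $900 + $557 = $5,443
Ending inventory: 131 @ $6 = $786
Check: goods available $6,229 = COGS $5,443 + ending $786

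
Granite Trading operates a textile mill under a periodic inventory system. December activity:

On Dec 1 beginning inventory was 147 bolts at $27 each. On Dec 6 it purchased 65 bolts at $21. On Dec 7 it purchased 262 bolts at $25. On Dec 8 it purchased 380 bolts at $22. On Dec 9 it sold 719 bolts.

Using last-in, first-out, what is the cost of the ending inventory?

Ending inventory = $3,645

Dec 9, 719 sold [LIFO — newest first]: 380 @ $22 + 262 @ $25 + 65 @ $21 + 12 @ $27 = $16,599
Ending inventory: 135 @ $27 = $3,645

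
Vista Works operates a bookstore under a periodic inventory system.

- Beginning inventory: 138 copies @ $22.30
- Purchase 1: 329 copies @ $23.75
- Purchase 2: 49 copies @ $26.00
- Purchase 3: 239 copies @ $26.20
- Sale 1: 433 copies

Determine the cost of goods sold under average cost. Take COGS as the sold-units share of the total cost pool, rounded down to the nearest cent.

Sale 1, sell 433: 433/755 × $18,426.95 → $10,568.03
Ending inventory (cost pool remaining) = $7,858.92
Check: goods available $18,426.95 = COGS $10,568.03 + ending $7,858.92

COGS = $10,568.03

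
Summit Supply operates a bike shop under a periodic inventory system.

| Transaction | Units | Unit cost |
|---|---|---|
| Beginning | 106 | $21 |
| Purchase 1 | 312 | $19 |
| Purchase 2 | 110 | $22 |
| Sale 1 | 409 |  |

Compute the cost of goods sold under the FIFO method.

Sale 1 (409) [FIFO — oldest first]: 106 @ $21 + 303 @ $19 = $7,983
Ending inventory: 9 @ $19 + 110 @ $22 = $2,591

COGS = $7,983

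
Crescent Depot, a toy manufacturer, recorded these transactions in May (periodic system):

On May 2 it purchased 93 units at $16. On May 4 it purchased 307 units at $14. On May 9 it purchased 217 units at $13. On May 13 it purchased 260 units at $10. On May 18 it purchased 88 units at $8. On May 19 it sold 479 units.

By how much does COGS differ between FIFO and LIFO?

$1,806

FIFO COGS: 93 @ $16 + 307 @ $14 + 79 @ $13 = $6,813
LIFO COGS: 88 @ $8 + 260 @ $10 + 131 @ $13 = $5,007
Difference = |$6,813 − $5,007| = $1,806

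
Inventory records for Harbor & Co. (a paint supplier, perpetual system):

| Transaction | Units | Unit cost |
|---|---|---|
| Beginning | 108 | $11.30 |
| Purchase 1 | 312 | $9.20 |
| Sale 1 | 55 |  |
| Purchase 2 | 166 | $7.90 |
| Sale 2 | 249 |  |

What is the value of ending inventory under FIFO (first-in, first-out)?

Ending inventory = $2,378.60

Sale 1 (55) [FIFO — oldest first]: 55 @ $11.30 = $621.50
Sale 2 (249) [FIFO — oldest first]: 53 @ $11.30 + 196 @ $9.20 = $2,402.10
Total COGS = $621.50 + $2,402.10 = $3,023.60
Ending inventory: 116 @ $9.20 + 166 @ $7.90 = $2,378.60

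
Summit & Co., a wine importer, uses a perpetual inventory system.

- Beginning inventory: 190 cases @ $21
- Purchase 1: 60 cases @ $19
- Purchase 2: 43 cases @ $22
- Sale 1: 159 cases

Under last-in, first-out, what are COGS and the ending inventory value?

Sale 1 (159) [LIFO — newest first]: 43 @ $22 + 60 @ $19 + 56 @ $21 = $3,262
Ending inventory: 134 @ $21 = $2,814

COGS = $3,262; ending inventory = $2,814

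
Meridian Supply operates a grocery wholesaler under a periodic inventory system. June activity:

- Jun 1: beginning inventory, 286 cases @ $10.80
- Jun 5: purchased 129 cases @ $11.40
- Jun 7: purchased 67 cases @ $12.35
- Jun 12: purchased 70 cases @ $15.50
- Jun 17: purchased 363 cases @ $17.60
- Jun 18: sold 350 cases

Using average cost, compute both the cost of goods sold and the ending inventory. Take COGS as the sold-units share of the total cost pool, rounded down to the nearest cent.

COGS = $4,919.37; ending inventory = $7,941.28

Jun 18, sell 350: 350/915 × $12,860.65 → $4,919.37
Ending inventory (cost pool remaining) = $7,941.28
Check: goods available $12,860.65 = COGS $4,919.37 + ending $7,941.28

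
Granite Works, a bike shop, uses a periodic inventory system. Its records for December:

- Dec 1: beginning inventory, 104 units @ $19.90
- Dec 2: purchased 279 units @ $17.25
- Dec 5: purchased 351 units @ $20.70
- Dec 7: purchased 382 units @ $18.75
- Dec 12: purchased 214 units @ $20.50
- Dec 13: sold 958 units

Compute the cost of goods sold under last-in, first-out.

Dec 13, 958 sold [LIFO — newest first]: 214 @ $20.50 + 382 @ $18.75 + 351 @ $20.70 + 11 @ $17.25 = $19,004.95
Ending inventory: 104 @ $19.90 + 268 @ $17.25 = $6,692.60

COGS = $19,004.95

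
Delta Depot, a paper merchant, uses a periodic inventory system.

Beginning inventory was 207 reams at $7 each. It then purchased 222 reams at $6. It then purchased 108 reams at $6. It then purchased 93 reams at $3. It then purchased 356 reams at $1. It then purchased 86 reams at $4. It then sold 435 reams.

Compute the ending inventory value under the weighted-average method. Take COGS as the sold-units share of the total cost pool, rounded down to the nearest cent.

Sale 1, sell 435: 435/1072 × $4,408.00 → $1,788.69
Ending inventory (cost pool remaining) = $2,619.31

Ending inventory = $2,619.31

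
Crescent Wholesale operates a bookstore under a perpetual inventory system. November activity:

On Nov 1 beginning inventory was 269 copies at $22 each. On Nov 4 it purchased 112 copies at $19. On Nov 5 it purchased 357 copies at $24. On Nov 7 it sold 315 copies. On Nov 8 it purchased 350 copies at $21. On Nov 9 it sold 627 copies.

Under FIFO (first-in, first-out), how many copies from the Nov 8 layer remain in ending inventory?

Nov 7, 315 sold [FIFO — oldest first]: 269 @ $22 + 46 @ $19 = $6,792
Nov 9, 627 sold [FIFO — oldest first]: 66 @ $19 + 357 @ $24 + 204 @ $21 = $14,106
Total COGS = $6,792 + $14,106 = $20,898
Ending inventory: 146 @ $21 = $3,066

146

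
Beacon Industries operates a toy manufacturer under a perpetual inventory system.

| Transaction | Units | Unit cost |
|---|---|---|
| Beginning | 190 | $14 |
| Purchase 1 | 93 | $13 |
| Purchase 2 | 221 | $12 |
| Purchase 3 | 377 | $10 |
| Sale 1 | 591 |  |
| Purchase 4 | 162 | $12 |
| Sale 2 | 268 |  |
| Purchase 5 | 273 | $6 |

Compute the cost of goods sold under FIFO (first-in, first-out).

COGS = $10,071

Sale 1 (591) [FIFO — oldest first]: 190 @ $14 + 93 @ $13 + 221 @ $12 + 87 @ $10 = $7,391
Sale 2 (268) [FIFO — oldest first]: 268 @ $10 = $2,680
Total COGS = $7,391 + $2,680 = $10,071
Ending inventory: 22 @ $10 + 162 @ $12 + 273 @ $6 = $3,802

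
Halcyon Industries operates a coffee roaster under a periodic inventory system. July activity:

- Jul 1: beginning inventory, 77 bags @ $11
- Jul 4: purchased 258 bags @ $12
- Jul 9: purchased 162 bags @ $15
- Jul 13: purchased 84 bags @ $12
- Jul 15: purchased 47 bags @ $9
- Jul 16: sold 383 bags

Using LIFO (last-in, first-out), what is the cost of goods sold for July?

COGS = $4,941

Jul 16, 383 sold [LIFO — newest first]: 47 @ $9 + 84 @ $12 + 162 @ $15 + 90 @ $12 = $4,941
Ending inventory: 77 @ $11 + 168 @ $12 = $2,863
Check: goods available $7,804 = COGS $4,941 + ending $2,863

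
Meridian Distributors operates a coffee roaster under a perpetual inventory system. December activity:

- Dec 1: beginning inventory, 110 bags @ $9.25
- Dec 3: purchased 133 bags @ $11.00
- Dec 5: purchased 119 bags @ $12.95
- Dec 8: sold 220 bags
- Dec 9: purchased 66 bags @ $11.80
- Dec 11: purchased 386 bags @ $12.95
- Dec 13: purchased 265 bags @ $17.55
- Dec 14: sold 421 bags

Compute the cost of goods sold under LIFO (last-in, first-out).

COGS = $9,323.00

Dec 8, 220 sold [LIFO — newest first]: 119 @ $12.95 + 101 @ $11.00 = $2,652.05
Dec 14, 421 sold [LIFO — newest first]: 265 @ $17.55 + 156 @ $12.95 = $6,670.95
Total COGS = $2,652.05 + $6,670.95 = $9,323.00
Ending inventory: 110 @ $9.25 + 32 @ $11.00 + 66 @ $11.80 + 230 @ $12.95 = $5,126.80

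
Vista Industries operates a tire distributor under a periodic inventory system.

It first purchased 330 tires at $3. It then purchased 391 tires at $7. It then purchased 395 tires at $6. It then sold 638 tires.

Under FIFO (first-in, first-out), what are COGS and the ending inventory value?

Sale 1 (638) [FIFO — oldest first]: 330 @ $3 + 308 @ $7 = $3,146
Ending inventory: 83 @ $7 + 395 @ $6 = $2,951
Check: goods available $6,097 = COGS $3,146 + ending $2,951

COGS = $3,146; ending inventory = $2,951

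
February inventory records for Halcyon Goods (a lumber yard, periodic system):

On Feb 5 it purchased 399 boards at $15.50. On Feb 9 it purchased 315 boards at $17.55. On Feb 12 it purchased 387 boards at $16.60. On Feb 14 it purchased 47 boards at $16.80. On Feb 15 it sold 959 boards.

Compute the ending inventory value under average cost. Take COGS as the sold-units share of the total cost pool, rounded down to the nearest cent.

Ending inventory = $3,115.96

Feb 15, sell 959: 959/1148 × $18,926.55 → $15,810.59
Ending inventory (cost pool remaining) = $3,115.96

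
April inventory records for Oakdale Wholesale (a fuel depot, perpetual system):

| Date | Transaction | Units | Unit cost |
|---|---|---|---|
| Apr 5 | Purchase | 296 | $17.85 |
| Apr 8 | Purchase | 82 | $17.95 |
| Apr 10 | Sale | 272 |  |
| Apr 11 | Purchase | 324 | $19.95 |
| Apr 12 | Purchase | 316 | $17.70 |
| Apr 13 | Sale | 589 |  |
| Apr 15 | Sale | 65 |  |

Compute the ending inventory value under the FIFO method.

Ending inventory = $1,628.40

Apr 10, 272 sold [FIFO — oldest first]: 272 @ $17.85 = $4,855.20
Apr 13, 589 sold [FIFO — oldest first]: 24 @ $17.85 + 82 @ $17.95 + 324 @ $19.95 + 159 @ $17.70 = $11,178.40
Apr 15, 65 sold [FIFO — oldest first]: 65 @ $17.70 = $1,150.50
Total COGS = $4,855.20 + $11,178.40 + $1,150.50 = $17,184.10
Ending inventory: 92 @ $17.70 = $1,628.40
Check: goods available $18,812.50 = COGS $17,184.10 + ending $1,628.40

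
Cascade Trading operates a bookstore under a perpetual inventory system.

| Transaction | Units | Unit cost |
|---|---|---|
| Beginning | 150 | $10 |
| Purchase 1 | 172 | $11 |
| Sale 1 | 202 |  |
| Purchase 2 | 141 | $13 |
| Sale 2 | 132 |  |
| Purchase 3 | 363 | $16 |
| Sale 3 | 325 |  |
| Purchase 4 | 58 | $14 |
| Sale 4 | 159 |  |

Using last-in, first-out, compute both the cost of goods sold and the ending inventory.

Sale 1 (202) [LIFO — newest first]: 172 @ $11 + 30 @ $10 = $2,192
Sale 2 (132) [LIFO — newest first]: 132 @ $13 = $1,716
Sale 3 (325) [LIFO — newest first]: 325 @ $16 = $5,200
Sale 4 (159) [LIFO — newest first]: 58 @ $14 + 38 @ $16 + 9 @ $13 + 54 @ $10 = $2,077
Total COGS = $2,192 + $1,716 + $5,200 + $2,077 = $11,185
Ending inventory: 66 @ $10 = $660

COGS = $11,185; ending inventory = $660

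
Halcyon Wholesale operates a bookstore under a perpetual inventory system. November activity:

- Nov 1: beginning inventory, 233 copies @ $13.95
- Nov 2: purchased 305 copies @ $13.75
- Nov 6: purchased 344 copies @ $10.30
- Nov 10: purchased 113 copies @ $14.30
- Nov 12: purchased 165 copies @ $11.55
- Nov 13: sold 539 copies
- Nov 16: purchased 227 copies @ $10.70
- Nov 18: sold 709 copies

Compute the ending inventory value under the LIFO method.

Ending inventory = $1,939.05

Nov 13, 539 sold [LIFO — newest first]: 165 @ $11.55 + 113 @ $14.30 + 261 @ $10.30 = $6,209.95
Nov 18, 709 sold [LIFO — newest first]: 227 @ $10.70 + 83 @ $10.30 + 305 @ $13.75 + 94 @ $13.95 = $8,788.85
Total COGS = $6,209.95 + $8,788.85 = $14,998.80
Ending inventory: 139 @ $13.95 = $1,939.05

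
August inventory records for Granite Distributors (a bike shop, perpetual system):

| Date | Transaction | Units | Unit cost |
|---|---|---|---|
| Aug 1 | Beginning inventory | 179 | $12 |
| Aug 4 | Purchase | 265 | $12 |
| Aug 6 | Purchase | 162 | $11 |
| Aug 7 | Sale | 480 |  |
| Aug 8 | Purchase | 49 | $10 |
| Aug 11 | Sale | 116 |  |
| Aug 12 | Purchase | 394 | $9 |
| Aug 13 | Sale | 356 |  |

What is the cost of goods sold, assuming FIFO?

Aug 7, 480 sold [FIFO — oldest first]: 179 @ $12 + 265 @ $12 + 36 @ $11 = $5,724
Aug 11, 116 sold [FIFO — oldest first]: 116 @ $11 = $1,276
Aug 13, 356 sold [FIFO — oldest first]: 10 @ $11 + 49 @ $10 + 297 @ $9 = $3,273
Total COGS = $5,724 + $1,276 + $3,273 = $10,273
Ending inventory: 97 @ $9 = $873

COGS = $10,273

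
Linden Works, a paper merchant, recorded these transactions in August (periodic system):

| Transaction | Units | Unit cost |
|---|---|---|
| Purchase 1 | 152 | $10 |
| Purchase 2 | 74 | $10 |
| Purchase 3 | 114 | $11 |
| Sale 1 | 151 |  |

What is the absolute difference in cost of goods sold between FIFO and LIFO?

$114

FIFO COGS: 151 @ $10 = $1,510
LIFO COGS: 114 @ $11 + 37 @ $10 = $1,624
Difference = |$1,510 − $1,624| = $114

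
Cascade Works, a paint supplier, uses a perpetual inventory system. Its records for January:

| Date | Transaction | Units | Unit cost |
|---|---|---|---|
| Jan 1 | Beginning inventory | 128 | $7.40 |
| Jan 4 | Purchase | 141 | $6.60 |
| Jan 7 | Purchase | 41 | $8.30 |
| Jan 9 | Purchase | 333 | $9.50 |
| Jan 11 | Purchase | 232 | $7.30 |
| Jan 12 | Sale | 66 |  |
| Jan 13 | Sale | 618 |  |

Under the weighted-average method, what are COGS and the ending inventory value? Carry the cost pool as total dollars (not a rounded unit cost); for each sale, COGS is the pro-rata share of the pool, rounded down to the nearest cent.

COGS = $5,530.78; ending inventory = $1,544.42

After Jan 1: 128 on hand, pool $947.20 (≈ $7.4000 each)
After Jan 4: 269 on hand, pool $1,877.80 (≈ $6.9807 each)
After Jan 7: 310 on hand, pool $2,218.10 (≈ $7.1552 each)
After Jan 9: 643 on hand, pool $5,381.60 (≈ $8.3695 each)
After Jan 11: 875 on hand, pool $7,075.20 (≈ $8.0859 each)
Jan 12, sell 66: 66/875 × $7,075.20 → $533.67
Jan 13, sell 618: 618/809 × $6,541.53 → $4,997.11
Total COGS = $533.67 + $4,997.11 = $5,530.78
Ending inventory (cost pool remaining) = $1,544.42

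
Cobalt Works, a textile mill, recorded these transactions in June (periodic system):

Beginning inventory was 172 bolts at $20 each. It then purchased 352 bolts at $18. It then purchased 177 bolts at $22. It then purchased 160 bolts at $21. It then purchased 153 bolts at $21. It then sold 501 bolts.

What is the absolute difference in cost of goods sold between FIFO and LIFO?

$1,303

FIFO COGS: 172 @ $20 + 329 @ $18 = $9,362
LIFO COGS: 153 @ $21 + 160 @ $21 + 177 @ $22 + 11 @ $18 = $10,665
Difference = |$9,362 − $10,665| = $1,303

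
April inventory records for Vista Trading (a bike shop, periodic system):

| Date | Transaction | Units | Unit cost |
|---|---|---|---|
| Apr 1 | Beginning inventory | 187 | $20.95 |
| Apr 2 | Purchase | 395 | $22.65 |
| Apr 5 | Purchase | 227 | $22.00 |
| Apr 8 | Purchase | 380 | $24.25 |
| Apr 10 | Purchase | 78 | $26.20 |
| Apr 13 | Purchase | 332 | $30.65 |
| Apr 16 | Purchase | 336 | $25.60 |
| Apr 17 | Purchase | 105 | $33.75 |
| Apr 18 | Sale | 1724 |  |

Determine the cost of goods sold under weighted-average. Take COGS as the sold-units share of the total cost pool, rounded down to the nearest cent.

Apr 18, sell 1724: 1724/2040 × $51,438.15 → $43,470.27
Ending inventory (cost pool remaining) = $7,967.88
Check: goods available $51,438.15 = COGS $43,470.27 + ending $7,967.88

COGS = $43,470.27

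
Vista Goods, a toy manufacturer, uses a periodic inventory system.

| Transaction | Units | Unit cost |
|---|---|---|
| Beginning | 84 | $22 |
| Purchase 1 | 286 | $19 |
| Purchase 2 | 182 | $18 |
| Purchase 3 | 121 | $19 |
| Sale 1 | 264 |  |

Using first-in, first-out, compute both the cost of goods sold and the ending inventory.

COGS = $5,268; ending inventory = $7,589

Sale 1 (264) [FIFO — oldest first]: 84 @ $22 + 180 @ $19 = $5,268
Ending inventory: 106 @ $19 + 182 @ $18 + 121 @ $19 = $7,589
Check: goods available $12,857 = COGS $5,268 + ending $7,589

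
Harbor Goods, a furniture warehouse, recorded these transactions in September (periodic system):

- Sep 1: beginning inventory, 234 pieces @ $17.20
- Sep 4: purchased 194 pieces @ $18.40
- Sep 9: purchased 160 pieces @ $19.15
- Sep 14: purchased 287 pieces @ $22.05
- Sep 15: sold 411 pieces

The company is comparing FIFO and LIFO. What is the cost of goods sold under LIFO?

FIFO COGS: 234 @ $17.20 + 177 @ $18.40 = $7,281.60
LIFO COGS: 287 @ $22.05 + 124 @ $19.15 = $8,702.95

COGS = $8,702.95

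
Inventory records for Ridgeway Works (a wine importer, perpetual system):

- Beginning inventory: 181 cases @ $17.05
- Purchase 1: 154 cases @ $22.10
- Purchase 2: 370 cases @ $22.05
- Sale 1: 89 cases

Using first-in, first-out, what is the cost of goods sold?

COGS = $1,517.45

Sale 1 (89) [FIFO — oldest first]: 89 @ $17.05 = $1,517.45
Ending inventory: 92 @ $17.05 + 154 @ $22.10 + 370 @ $22.05 = $13,130.50
Check: goods available $14,647.95 = COGS $1,517.45 + ending $13,130.50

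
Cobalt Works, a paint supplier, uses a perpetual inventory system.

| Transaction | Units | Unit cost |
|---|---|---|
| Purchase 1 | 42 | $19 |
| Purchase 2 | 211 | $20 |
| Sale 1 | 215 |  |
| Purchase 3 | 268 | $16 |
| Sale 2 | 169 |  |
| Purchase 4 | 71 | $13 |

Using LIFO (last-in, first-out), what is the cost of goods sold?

COGS = $7,000

Sale 1 (215) [LIFO — newest first]: 211 @ $20 + 4 @ $19 = $4,296
Sale 2 (169) [LIFO — newest first]: 169 @ $16 = $2,704
Total COGS = $4,296 + $2,704 = $7,000
Ending inventory: 38 @ $19 + 99 @ $16 + 71 @ $13 = $3,229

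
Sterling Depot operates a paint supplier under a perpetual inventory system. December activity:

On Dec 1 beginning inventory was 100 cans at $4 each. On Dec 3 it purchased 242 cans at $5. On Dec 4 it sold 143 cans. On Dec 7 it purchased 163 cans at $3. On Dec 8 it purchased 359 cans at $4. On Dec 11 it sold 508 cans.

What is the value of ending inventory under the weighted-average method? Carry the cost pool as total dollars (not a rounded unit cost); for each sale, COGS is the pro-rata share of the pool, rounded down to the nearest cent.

After Dec 1: 100 on hand, pool $400.00 (≈ $4.0000 each)
After Dec 3: 342 on hand, pool $1,610.00 (≈ $4.7076 each)
Dec 4, sell 143: 143/342 × $1,610.00 → $673.18
After Dec 7: 362 on hand, pool $1,425.82 (≈ $3.9387 each)
After Dec 8: 721 on hand, pool $2,861.82 (≈ $3.9692 each)
Dec 11, sell 508: 508/721 × $2,861.82 → $2,016.37
Total COGS = $673.18 + $2,016.37 = $2,689.55
Ending inventory (cost pool remaining) = $845.45

Ending inventory = $845.45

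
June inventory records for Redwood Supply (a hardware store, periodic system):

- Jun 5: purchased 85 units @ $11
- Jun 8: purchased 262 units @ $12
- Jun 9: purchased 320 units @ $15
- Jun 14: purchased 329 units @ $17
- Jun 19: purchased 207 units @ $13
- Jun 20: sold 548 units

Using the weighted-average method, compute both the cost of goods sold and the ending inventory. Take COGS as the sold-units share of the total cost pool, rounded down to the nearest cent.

Jun 20, sell 548: 548/1203 × $17,163.00 → $7,818.22
Ending inventory (cost pool remaining) = $9,344.78

COGS = $7,818.22; ending inventory = $9,344.78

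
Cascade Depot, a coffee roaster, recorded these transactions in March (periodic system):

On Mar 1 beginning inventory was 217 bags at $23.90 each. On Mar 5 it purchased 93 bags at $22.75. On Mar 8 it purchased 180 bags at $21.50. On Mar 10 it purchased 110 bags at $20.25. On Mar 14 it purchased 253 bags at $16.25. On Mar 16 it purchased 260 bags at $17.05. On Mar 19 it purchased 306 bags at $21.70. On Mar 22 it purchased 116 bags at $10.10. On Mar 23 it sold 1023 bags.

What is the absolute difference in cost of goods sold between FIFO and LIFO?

FIFO COGS: 217 @ $23.90 + 93 @ $22.75 + 180 @ $21.50 + 110 @ $20.25 + 253 @ $16.25 + 170 @ $17.05 = $20,409.30
LIFO COGS: 116 @ $10.10 + 306 @ $21.70 + 260 @ $17.05 + 253 @ $16.25 + 88 @ $20.25 = $18,138.05
Difference = |$20,409.30 − $18,138.05| = $2,271.25

$2,271.25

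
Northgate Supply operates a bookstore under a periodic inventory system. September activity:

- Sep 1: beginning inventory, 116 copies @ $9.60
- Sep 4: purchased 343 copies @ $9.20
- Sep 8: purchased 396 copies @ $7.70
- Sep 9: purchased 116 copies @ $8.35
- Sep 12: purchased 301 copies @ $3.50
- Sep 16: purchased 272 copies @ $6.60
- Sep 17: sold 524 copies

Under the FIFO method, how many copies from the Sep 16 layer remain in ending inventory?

272

Sep 17, 524 sold [FIFO — oldest first]: 116 @ $9.60 + 343 @ $9.20 + 65 @ $7.70 = $4,769.70
Ending inventory: 331 @ $7.70 + 116 @ $8.35 + 301 @ $3.50 + 272 @ $6.60 = $6,366.00
Check: goods available $11,135.70 = COGS $4,769.70 + ending $6,366.00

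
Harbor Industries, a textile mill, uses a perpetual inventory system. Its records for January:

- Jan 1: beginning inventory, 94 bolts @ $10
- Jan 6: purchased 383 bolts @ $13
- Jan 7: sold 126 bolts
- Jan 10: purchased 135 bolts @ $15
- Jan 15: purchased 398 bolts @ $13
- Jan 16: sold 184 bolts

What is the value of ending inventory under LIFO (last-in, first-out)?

Ending inventory = $9,088

Jan 7, 126 sold [LIFO — newest first]: 126 @ $13 = $1,638
Jan 16, 184 sold [LIFO — newest first]: 184 @ $13 = $2,392
Total COGS = $1,638 + $2,392 = $4,030
Ending inventory: 94 @ $10 + 257 @ $13 + 135 @ $15 + 214 @ $13 = $9,088
Check: goods available $13,118 = COGS $4,030 + ending $9,088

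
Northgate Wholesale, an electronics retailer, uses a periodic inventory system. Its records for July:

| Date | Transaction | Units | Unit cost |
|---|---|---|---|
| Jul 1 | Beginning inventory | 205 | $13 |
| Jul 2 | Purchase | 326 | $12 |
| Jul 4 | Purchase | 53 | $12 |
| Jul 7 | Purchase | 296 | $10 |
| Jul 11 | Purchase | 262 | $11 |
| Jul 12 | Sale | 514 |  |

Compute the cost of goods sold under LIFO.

COGS = $5,402

Jul 12, 514 sold [LIFO — newest first]: 262 @ $11 + 252 @ $10 = $5,402
Ending inventory: 205 @ $13 + 326 @ $12 + 53 @ $12 + 44 @ $10 = $7,653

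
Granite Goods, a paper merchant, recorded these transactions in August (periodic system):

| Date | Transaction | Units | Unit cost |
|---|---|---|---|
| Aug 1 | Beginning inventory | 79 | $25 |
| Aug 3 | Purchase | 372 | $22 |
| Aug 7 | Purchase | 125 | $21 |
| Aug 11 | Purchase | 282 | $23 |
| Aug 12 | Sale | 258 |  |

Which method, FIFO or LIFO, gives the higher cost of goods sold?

FIFO COGS: 79 @ $25 + 179 @ $22 = $5,913
LIFO COGS: 258 @ $23 = $5,934

LIFO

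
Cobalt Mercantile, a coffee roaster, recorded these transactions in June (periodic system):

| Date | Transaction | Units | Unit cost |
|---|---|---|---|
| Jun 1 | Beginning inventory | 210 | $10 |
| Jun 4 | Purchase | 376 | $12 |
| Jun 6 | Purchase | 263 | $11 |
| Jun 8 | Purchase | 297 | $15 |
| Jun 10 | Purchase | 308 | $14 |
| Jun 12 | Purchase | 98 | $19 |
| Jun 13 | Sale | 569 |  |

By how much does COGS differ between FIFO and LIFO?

FIFO COGS: 210 @ $10 + 359 @ $12 = $6,408
LIFO COGS: 98 @ $19 + 308 @ $14 + 163 @ $15 = $8,619
Difference = |$6,408 − $8,619| = $2,211

$2,211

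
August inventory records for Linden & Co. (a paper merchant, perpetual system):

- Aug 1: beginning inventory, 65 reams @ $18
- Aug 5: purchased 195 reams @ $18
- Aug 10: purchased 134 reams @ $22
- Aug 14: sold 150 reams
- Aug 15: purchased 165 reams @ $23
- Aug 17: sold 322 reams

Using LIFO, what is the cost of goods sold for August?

Aug 14, 150 sold [LIFO — newest first]: 134 @ $22 + 16 @ $18 = $3,236
Aug 17, 322 sold [LIFO — newest first]: 165 @ $23 + 157 @ $18 = $6,621
Total COGS = $3,236 + $6,621 = $9,857
Ending inventory: 65 @ $18 + 22 @ $18 = $1,566
Check: goods available $11,423 = COGS $9,857 + ending $1,566

COGS = $9,857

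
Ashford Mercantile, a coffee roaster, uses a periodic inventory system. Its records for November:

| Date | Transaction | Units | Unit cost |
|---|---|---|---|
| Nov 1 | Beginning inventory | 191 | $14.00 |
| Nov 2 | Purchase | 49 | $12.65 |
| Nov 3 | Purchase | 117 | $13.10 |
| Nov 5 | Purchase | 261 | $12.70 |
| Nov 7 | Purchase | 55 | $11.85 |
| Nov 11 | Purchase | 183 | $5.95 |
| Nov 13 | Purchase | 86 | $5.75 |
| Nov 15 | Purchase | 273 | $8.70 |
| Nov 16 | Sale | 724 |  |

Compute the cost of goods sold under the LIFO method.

Nov 16, 724 sold [LIFO — newest first]: 273 @ $8.70 + 86 @ $5.75 + 183 @ $5.95 + 55 @ $11.85 + 127 @ $12.70 = $6,223.10
Ending inventory: 191 @ $14.00 + 49 @ $12.65 + 117 @ $13.10 + 134 @ $12.70 = $6,528.35
Check: goods available $12,751.45 = COGS $6,223.10 + ending $6,528.35

COGS = $6,223.10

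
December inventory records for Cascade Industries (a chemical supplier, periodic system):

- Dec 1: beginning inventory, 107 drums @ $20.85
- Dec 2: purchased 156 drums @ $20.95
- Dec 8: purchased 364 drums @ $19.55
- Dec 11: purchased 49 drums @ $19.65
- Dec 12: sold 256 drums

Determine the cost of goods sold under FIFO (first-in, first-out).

Dec 12, 256 sold [FIFO — oldest first]: 107 @ $20.85 + 149 @ $20.95 = $5,352.50
Ending inventory: 7 @ $20.95 + 364 @ $19.55 + 49 @ $19.65 = $8,225.70
Check: goods available $13,578.20 = COGS $5,352.50 + ending $8,225.70

COGS = $5,352.50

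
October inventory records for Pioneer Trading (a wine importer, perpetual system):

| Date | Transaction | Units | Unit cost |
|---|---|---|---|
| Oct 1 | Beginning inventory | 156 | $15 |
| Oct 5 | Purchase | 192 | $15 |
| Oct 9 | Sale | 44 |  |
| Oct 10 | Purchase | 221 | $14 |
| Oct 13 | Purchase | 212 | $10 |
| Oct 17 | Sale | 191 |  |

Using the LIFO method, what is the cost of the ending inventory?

Ending inventory = $7,864

Oct 9, 44 sold [LIFO — newest first]: 44 @ $15 = $660
Oct 17, 191 sold [LIFO — newest first]: 191 @ $10 = $1,910
Total COGS = $660 + $1,910 = $2,570
Ending inventory: 156 @ $15 + 148 @ $15 + 221 @ $14 + 21 @ $10 = $7,864
Check: goods available $10,434 = COGS $2,570 + ending $7,864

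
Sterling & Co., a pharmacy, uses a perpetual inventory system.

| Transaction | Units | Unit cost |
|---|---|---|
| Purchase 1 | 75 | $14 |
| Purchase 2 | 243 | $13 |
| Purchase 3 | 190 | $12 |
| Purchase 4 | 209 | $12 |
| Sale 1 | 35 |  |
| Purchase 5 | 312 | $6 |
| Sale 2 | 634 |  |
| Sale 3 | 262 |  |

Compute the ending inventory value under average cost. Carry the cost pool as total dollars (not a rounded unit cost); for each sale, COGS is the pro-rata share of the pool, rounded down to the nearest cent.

After Purchase 1: 75 on hand, pool $1,050.00 (≈ $14.0000 each)
After Purchase 2: 318 on hand, pool $4,209.00 (≈ $13.2358 each)
After Purchase 3: 508 on hand, pool $6,489.00 (≈ $12.7736 each)
After Purchase 4: 717 on hand, pool $8,997.00 (≈ $12.5481 each)
Sale 1, sell 35: 35/717 × $8,997.00 → $439.18
After Purchase 5: 994 on hand, pool $10,429.82 (≈ $10.4928 each)
Sale 2, sell 634: 634/994 × $10,429.82 → $6,652.42
Sale 3, sell 262: 262/360 × $3,777.40 → $2,749.10
Total COGS = $439.18 + $6,652.42 + $2,749.10 = $9,840.70
Ending inventory (cost pool remaining) = $1,028.30
Check: goods available $10,869.00 = COGS $9,840.70 + ending $1,028.30

Ending inventory = $1,028.30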